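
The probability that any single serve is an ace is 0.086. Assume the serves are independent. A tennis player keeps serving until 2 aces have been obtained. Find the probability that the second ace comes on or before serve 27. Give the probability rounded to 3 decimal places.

Finishing within 27 serves ⇔ at least 2 successes in the first 27. With X ~ Binomial(27, 0.086), P(Y ≤ 27) = 1 − P(X ≤ 1).
  k=0: C(27,0)·0.086^0·0.914^27 = 0.08822
  k=1: C(27,1)·0.086^1·0.914^26 = 0.22411
1 − 0.31233 = 0.68767

0.688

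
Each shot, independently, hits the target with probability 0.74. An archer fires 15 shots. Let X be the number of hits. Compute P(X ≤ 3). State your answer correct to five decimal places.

0.00002

X ~ Binomial(15, 0.74); P(X ≤ 3) = Σ C(15,k) p^k (1−p)^(15−k) over k:
  k=0: C(15,0)·0.74^0·0.26^15 = 0.0000000
  k=1: C(15,1)·0.74^1·0.26^14 = 0.0000001
  k=2: C(15,2)·0.74^2·0.26^13 = 0.0000014
  k=3: C(15,3)·0.74^3·0.26^12 = 0.0000176
Total = 0.0000191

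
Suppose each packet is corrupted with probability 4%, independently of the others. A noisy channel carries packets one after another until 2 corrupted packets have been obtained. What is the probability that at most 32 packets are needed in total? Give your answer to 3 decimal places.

Finishing within 32 packets ⇔ at least 2 successes in the first 32. With X ~ Binomial(32, 0.04), P(Y ≤ 32) = 1 − P(X ≤ 1).
  k=0: C(32,0)·0.04^0·0.96^32 = 0.27082
  k=1: C(32,1)·0.04^1·0.96^31 = 0.36109
1 − 0.63191 = 0.36809

0.368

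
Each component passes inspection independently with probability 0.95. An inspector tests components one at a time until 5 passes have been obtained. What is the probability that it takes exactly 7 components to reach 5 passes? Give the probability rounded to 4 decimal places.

Y = trial on which the fifth success occurs; negative binomial, r=5, p=0.95.
P(Y=7) = C(6,4) · p^5 · (1−p)^2
= 15 · 0.77378 · 0.0025 = 0.029017

0.0290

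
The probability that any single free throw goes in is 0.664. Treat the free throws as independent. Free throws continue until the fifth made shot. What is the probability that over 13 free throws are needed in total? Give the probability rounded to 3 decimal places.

Needing more than 13 free throws ⇔ fewer than 5 successes in the first 13. With X ~ Binomial(13, 0.664), P(Y > 13) = P(X ≤ 4).
  k=0: C(13,0)·0.664^0·0.336^13 = 0.00000
  k=1: C(13,1)·0.664^1·0.336^12 = 0.00002
  k=2: C(13,2)·0.664^2·0.336^11 = 0.00021
  k=3: C(13,3)·0.664^3·0.336^10 = 0.00154
  k=4: C(13,4)·0.664^4·0.336^9 = 0.00759
P(X ≤ 4) = 0.00935

0.009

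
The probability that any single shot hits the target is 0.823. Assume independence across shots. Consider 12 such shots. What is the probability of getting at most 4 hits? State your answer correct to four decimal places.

X ~ Binomial(12, 0.823); P(X ≤ 4) = Σ C(12,k) p^k (1−p)^(12−k) over k:
  k=0: C(12,0)·0.823^0·0.177^12 = 0.000000
  k=1: C(12,1)·0.823^1·0.177^11 = 0.000000
  k=2: C(12,2)·0.823^2·0.177^10 = 0.000001
  k=3: C(12,3)·0.823^3·0.177^9 = 0.000021
  k=4: C(12,4)·0.823^4·0.177^8 = 0.000219
Total = 0.000241

0.0002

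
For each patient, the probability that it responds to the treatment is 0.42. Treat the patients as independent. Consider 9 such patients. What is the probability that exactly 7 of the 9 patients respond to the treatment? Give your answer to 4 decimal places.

X ~ Binomial(n=9, p=0.42).
P(X=7) = C(9,7) · p^7 · (1−p)^2
= 36 · 0.0023054 · 0.3364 = 0.027919

0.0279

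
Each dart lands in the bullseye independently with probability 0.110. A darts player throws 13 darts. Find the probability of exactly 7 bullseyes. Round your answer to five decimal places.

X ~ Binomial(n=13, p=0.11).
P(X=7) = C(13,7) · p^7 · (1−p)^6
= 1716 · 1.9487e-07 · 0.49698 = 0.0001662

0.00017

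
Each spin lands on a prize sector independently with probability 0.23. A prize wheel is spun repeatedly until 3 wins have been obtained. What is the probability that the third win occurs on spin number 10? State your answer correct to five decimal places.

Y = trial on which the third success occurs; negative binomial, r=3, p=0.23.
P(Y=10) = C(9,2) · p^3 · (1−p)^7
= 36 · 0.012167 · 0.16049 = 0.0702945

0.07029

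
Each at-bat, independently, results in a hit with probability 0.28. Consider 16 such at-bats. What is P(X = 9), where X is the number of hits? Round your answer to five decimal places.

X ~ Binomial(n=16, p=0.28).
P(X=9) = C(16,9) · p^9 · (1−p)^7
= 11440 · 1.0578e-05 · 0.10031 = 0.0121388

0.01214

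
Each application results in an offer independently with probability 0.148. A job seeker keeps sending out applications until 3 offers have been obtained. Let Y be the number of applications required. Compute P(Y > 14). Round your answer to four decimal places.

0.6561

Needing more than 14 applications ⇔ fewer than 3 successes in the first 14. With X ~ Binomial(14, 0.148), P(Y > 14) = P(X ≤ 2).
  k=0: C(14,0)·0.148^0·0.852^14 = 0.106207
  k=1: C(14,1)·0.148^1·0.852^13 = 0.258288
  k=2: C(14,2)·0.148^2·0.852^12 = 0.291635
P(X ≤ 2) = 0.656131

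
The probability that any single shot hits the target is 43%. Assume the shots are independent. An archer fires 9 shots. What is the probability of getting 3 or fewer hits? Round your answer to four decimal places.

X ~ Binomial(9, 0.43); P(X ≤ 3) = Σ C(9,k) p^k (1−p)^(9−k) over k:
  k=0: C(9,0)·0.43^0·0.57^9 = 0.006351
  k=1: C(9,1)·0.43^1·0.57^8 = 0.043123
  k=2: C(9,2)·0.43^2·0.57^7 = 0.130126
  k=3: C(9,3)·0.43^3·0.57^6 = 0.229052
Total = 0.408652

0.4087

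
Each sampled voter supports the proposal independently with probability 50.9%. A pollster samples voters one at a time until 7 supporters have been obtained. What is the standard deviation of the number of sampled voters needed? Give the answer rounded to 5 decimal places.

3.64227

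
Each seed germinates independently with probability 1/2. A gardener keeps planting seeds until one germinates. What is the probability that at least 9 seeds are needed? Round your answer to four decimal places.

0.0039

Y = number of seeds to the first success; geometric, p = 0.50.
P(Y > 8) = P(first 8 all fail) = (1−p)^8 = 0.003906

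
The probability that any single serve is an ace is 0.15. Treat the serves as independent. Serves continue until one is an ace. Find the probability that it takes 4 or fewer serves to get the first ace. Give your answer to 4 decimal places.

Y = number of serves to the first success; geometric, p = 0.15.
P(Y ≤ 4) = 1 − (1−p)^4 = 1 − 0.522006 = 0.477994

0.4780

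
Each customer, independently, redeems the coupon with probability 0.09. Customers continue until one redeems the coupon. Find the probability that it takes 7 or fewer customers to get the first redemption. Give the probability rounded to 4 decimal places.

Y = number of customers to the first success; geometric, p = 0.09.
P(Y ≤ 7) = 1 − (1−p)^7 = 1 − 0.516761 = 0.483239

0.4832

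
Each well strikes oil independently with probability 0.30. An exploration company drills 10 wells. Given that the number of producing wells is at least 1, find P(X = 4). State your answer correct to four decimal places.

0.2059

X ~ Binomial(10, 0.30). Want P(X=4 | X≥1) = P(X=4) / P(X≥1).
P(X=4) = C(10,4)·0.30^4·0.70^6 = 0.200121
P(X≥1) = 1 − 0.028248 = 0.971752
Ratio = 0.200121 / 0.971752 = 0.205938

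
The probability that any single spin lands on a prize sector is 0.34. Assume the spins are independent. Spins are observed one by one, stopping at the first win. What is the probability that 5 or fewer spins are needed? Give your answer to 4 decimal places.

Y = number of spins to the first success; geometric, p = 0.34.
P(Y ≤ 5) = 1 − (1−p)^5 = 1 − 0.125233 = 0.874767

0.8748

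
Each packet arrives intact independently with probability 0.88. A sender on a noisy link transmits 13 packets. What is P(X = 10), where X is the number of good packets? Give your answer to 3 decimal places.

X ~ Binomial(n=13, p=0.88).
P(X=10) = C(13,10) · p^10 · (1−p)^3
= 286 · 0.2785 · 0.001728 = 0.13764

0.138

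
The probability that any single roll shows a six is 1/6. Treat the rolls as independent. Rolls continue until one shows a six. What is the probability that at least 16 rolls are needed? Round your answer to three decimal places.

0.065

Y = number of rolls to the first success; geometric, p = 0.166667.
P(Y > 15) = P(first 15 all fail) = (1−p)^15 = 0.06491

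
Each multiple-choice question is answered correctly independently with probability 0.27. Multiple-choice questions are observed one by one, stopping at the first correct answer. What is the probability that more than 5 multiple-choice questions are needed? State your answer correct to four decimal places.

0.2073

Y = number of multiple-choice questions to the first success; geometric, p = 0.27.
P(Y > 5) = P(first 5 all fail) = (1−p)^5 = 0.207307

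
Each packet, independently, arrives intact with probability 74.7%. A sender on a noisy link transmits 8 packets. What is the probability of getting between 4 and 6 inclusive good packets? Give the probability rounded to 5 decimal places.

X ~ Binomial(8, 0.747); P(4 ≤ X ≤ 6) = Σ C(8,k) p^k (1−p)^(8−k) over k:
  k=4: C(8,4)·0.747^4·0.253^4 = 0.0893023
  k=5: C(8,5)·0.747^5·0.253^3 = 0.2109369
  k=6: C(8,6)·0.747^6·0.253^2 = 0.3114029
Total = 0.6116421

0.61164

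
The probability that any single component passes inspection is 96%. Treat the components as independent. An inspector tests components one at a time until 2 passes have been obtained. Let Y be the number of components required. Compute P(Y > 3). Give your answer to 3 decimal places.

0.005

Needing more than 3 components ⇔ fewer than 2 successes in the first 3. With X ~ Binomial(3, 0.96), P(Y > 3) = P(X ≤ 1).
  k=0: C(3,0)·0.96^0·0.04^3 = 0.00006
  k=1: C(3,1)·0.96^1·0.04^2 = 0.00461
P(X ≤ 1) = 0.00467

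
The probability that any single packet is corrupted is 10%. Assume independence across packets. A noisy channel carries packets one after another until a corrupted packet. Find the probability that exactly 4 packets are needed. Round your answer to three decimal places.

0.073

Geometric (trials to first success), p = 0.10.
P(Y = 4) = (1−p)^3 · p = 0.729 · 0.10 = 0.07290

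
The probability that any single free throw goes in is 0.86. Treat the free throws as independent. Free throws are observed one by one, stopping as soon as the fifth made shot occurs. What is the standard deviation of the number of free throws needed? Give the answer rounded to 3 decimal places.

Y = total free throws until the fifth success; negative binomial with r=5, p=0.86.
SD(Y) = √[r(1−p)/p²] = √(0.94646) = 0.97286

0.973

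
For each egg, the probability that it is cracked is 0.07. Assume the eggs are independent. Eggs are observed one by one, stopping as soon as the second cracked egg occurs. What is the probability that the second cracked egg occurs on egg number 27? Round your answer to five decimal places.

0.02076

Y = trial on which the second success occurs; negative binomial, r=2, p=0.07.
P(Y=27) = C(26,1) · p^2 · (1−p)^25
= 26 · 0.0049 · 0.16296 = 0.0207608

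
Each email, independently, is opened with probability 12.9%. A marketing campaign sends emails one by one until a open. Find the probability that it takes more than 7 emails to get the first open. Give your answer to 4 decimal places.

Y = number of emails to the first success; geometric, p = 0.129.
P(Y > 7) = P(first 7 all fail) = (1−p)^7 = 0.380301

0.3803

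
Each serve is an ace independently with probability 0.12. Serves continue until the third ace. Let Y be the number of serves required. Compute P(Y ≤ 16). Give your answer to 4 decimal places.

Finishing within 16 serves ⇔ at least 3 successes in the first 16. With X ~ Binomial(16, 0.12), P(Y ≤ 16) = 1 − P(X ≤ 2).
  k=0: C(16,0)·0.12^0·0.88^16 = 0.129337
  k=1: C(16,1)·0.12^1·0.88^15 = 0.282190
  k=2: C(16,2)·0.12^2·0.88^14 = 0.288603
1 − 0.700130 = 0.299870

0.2999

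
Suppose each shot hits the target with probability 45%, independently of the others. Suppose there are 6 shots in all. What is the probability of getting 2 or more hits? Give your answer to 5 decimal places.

X ~ Binomial(6, 0.45); P(X ≥ 2) = Σ C(6,k) p^k (1−p)^(6−k) over k:
  k=2: C(6,2)·0.45^2·0.55^4 = 0.2779502
  k=3: C(6,3)·0.45^3·0.55^3 = 0.3032184
  k=4: C(6,4)·0.45^4·0.55^2 = 0.1860659
  k=5: C(6,5)·0.45^5·0.55^1 = 0.0608943
  k=6: C(6,6)·0.45^6·0.55^0 = 0.0083038
Total = 0.8364326

0.83643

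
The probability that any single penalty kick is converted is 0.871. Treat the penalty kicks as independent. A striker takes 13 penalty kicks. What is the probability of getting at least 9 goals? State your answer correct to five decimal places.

0.98126

X ~ Binomial(13, 0.871); P(X ≥ 9) = Σ C(13,k) p^k (1−p)^(13−k) over k:
  k=9: C(13,9)·0.871^9·0.129^4 = 0.0571253
  k=10: C(13,10)·0.871^10·0.129^3 = 0.1542825
  k=11: C(13,11)·0.871^11·0.129^2 = 0.2841016
  k=12: C(13,12)·0.871^12·0.129^1 = 0.3197061
  k=13: C(13,13)·0.871^13·0.129^0 = 0.1660489
Total = 0.9812644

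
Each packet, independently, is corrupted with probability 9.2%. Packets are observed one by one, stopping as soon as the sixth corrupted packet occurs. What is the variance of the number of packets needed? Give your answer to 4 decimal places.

643.6673

Y = total packets until the sixth success; negative binomial with r=6, p=0.092.
Var(Y) = r(1−p)/p² = 6·0.908 / 0.092² = 643.667297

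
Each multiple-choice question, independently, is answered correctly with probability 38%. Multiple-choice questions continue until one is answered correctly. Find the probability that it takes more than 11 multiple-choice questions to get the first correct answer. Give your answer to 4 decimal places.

Y = number of multiple-choice questions to the first success; geometric, p = 0.38.
P(Y > 11) = P(first 11 all fail) = (1−p)^11 = 0.005204

0.0052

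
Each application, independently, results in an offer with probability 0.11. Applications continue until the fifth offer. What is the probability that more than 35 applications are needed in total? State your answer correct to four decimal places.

Needing more than 35 applications ⇔ fewer than 5 successes in the first 35. With X ~ Binomial(35, 0.11), P(Y > 35) = P(X ≤ 4).
  k=0: C(35,0)·0.11^0·0.89^35 = 0.016930
  k=1: C(35,1)·0.11^1·0.89^34 = 0.073235
  k=2: C(35,2)·0.11^2·0.89^33 = 0.153877
  k=3: C(35,3)·0.11^3·0.89^32 = 0.209203
  k=4: C(35,4)·0.11^4·0.89^31 = 0.206852
P(X ≤ 4) = 0.660097

0.6601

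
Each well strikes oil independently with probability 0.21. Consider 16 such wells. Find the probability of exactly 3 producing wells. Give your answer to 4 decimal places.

X ~ Binomial(n=16, p=0.21).
P(X=3) = C(16,3) · p^3 · (1−p)^13
= 560 · 0.009261 · 0.046682 = 0.242102

0.2421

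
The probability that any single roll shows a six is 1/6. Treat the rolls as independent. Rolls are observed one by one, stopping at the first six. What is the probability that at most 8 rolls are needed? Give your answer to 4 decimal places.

0.7674

Y = number of rolls to the first success; geometric, p = 0.166667.
P(Y ≤ 8) = 1 − (1−p)^8 = 1 − 0.232568 = 0.767432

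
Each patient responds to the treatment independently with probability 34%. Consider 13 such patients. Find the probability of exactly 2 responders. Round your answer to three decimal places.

X ~ Binomial(n=13, p=0.34).
P(X=2) = C(13,2) · p^2 · (1−p)^11
= 78 · 0.1156 · 0.010351 = 0.09333

0.093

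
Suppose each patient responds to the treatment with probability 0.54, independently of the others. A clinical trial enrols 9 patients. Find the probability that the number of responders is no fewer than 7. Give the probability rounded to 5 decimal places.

0.13583

X ~ Binomial(9, 0.54); P(X ≥ 7) = Σ C(9,k) p^k (1−p)^(9−k) over k:
  k=7: C(9,7)·0.54^7·0.46^2 = 0.1019940
  k=8: C(9,8)·0.54^8·0.46^1 = 0.0299330
  k=9: C(9,9)·0.54^9·0.46^0 = 0.0039043
Total = 0.1358313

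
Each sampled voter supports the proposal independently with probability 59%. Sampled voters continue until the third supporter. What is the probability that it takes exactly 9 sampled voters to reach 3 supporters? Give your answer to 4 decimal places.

Y = trial on which the third success occurs; negative binomial, r=3, p=0.59.
P(Y=9) = C(8,2) · p^3 · (1−p)^6
= 28 · 0.20538 · 0.0047501 = 0.027316

0.0273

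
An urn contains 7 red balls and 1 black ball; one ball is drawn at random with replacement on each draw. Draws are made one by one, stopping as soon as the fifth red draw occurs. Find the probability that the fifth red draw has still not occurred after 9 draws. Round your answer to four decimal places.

0.0025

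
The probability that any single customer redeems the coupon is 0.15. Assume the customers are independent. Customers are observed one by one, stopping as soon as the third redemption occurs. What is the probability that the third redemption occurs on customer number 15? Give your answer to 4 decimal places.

Y = trial on which the third success occurs; negative binomial, r=3, p=0.15.
P(Y=15) = C(14,2) · p^3 · (1−p)^12
= 91 · 0.003375 · 0.14224 = 0.043686

0.0437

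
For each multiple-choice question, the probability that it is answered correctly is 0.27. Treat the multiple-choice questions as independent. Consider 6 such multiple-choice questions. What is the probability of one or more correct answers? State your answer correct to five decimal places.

0.84867

P(at least one) = 1 − P(none) = 1 − (1 − 0.27)^6
= 1 − 0.1513342 = 0.8486658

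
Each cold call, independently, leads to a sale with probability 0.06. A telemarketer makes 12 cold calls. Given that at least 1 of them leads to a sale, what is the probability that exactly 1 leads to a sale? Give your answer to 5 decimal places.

0.69557

X ~ Binomial(12, 0.06). Want P(X=1 | X≥1) = P(X=1) / P(X≥1).
P(X=1) = C(12,1)·0.06^1·0.94^11 = 0.3645347
P(X≥1) = 1 − 0.4759203 = 0.5240797
Ratio = 0.3645347 / 0.5240797 = 0.6955711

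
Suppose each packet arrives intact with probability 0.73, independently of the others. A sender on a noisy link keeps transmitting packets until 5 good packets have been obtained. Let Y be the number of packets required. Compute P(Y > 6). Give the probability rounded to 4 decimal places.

Needing more than 6 packets ⇔ fewer than 5 successes in the first 6. With X ~ Binomial(6, 0.73), P(Y > 6) = P(X ≤ 4).
  k=0: C(6,0)·0.73^0·0.27^6 = 0.000387
  k=1: C(6,1)·0.73^1·0.27^5 = 0.006285
  k=2: C(6,2)·0.73^2·0.27^4 = 0.042481
  k=3: C(6,3)·0.73^3·0.27^3 = 0.153140
  k=4: C(6,4)·0.73^4·0.27^2 = 0.310535
P(X ≤ 4) = 0.512828

0.5128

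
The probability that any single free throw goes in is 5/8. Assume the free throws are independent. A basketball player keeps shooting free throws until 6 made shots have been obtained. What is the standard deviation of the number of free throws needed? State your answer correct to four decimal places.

Y = total free throws until the sixth success; negative binomial with r=6, p=0.625.
SD(Y) = √[r(1−p)/p²] = √(5.760000) = 2.400000

2.4000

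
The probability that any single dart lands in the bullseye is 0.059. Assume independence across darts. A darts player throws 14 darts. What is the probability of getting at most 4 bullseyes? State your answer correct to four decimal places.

X ~ Binomial(14, 0.059); P(X ≤ 4) = Σ C(14,k) p^k (1−p)^(14−k) over k:
  k=0: C(14,0)·0.059^0·0.941^14 = 0.426830
  k=1: C(14,1)·0.059^1·0.941^13 = 0.374667
  k=2: C(14,2)·0.059^2·0.941^12 = 0.152694
  k=3: C(14,3)·0.059^3·0.941^11 = 0.038295
  k=4: C(14,4)·0.059^4·0.941^10 = 0.006603
Total = 0.999088

0.9991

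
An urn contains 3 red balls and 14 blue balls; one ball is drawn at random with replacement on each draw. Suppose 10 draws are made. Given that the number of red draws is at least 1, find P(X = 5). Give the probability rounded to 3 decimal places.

0.019

X ~ Binomial(10, 0.176471). Want P(X=5 | X≥1) = P(X=5) / P(X≥1).
P(X=5) = C(10,5)·0.176471^5·0.823529^5 = 0.01634
P(X≥1) = 1 − 0.14348 = 0.85652
Ratio = 0.01634 / 0.85652 = 0.01907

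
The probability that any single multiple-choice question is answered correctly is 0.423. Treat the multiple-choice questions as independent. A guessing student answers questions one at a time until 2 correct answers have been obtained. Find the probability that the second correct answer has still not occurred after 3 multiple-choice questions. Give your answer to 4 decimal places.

0.6146

Needing more than 3 multiple-choice questions ⇔ fewer than 2 successes in the first 3. With X ~ Binomial(3, 0.423), P(Y > 3) = P(X ≤ 1).
  k=0: C(3,0)·0.423^0·0.577^3 = 0.192100
  k=1: C(3,1)·0.423^1·0.577^2 = 0.422487
P(X ≤ 1) = 0.614587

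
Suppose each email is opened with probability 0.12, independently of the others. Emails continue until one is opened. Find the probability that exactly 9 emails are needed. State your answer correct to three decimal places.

0.043

Geometric (trials to first success), p = 0.12.
P(Y = 9) = (1−p)^8 · p = 0.35963 · 0.12 = 0.04316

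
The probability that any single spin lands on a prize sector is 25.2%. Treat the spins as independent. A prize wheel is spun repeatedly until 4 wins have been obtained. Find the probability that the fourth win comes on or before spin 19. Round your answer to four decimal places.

0.7433

Finishing within 19 spins ⇔ at least 4 successes in the first 19. With X ~ Binomial(19, 0.252), P(Y ≤ 19) = 1 − P(X ≤ 3).
  k=0: C(19,0)·0.252^0·0.748^19 = 0.004019
  k=1: C(19,1)·0.252^1·0.748^18 = 0.025727
  k=2: C(19,2)·0.252^2·0.748^17 = 0.078005
  k=3: C(19,3)·0.252^3·0.748^16 = 0.148919
1 − 0.256670 = 0.743330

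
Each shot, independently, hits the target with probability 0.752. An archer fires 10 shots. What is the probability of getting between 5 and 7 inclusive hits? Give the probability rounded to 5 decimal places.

0.44943

X ~ Binomial(10, 0.752); P(5 ≤ X ≤ 7) = Σ C(10,k) p^k (1−p)^(10−k) over k:
  k=5: C(10,5)·0.752^5·0.248^5 = 0.0568523
  k=6: C(10,6)·0.752^6·0.248^4 = 0.1436591
  k=7: C(10,7)·0.752^7·0.248^3 = 0.2489208
Total = 0.4494322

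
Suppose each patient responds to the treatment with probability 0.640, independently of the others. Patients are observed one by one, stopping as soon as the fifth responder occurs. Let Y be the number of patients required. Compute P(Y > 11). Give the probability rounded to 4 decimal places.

Needing more than 11 patients ⇔ fewer than 5 successes in the first 11. With X ~ Binomial(11, 0.64), P(Y > 11) = P(X ≤ 4).
  k=0: C(11,0)·0.64^0·0.36^11 = 0.000013
  k=1: C(11,1)·0.64^1·0.36^10 = 0.000257
  k=2: C(11,2)·0.64^2·0.36^9 = 0.002288
  k=3: C(11,3)·0.64^3·0.36^8 = 0.012202
  k=4: C(11,4)·0.64^4·0.36^7 = 0.043386
P(X ≤ 4) = 0.058147

0.0581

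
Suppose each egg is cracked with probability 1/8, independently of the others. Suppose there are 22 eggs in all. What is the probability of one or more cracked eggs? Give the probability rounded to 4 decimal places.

0.9470

P(at least one) = 1 − P(none) = 1 − (1 − 0.125)^22
= 1 − 0.052988 = 0.947012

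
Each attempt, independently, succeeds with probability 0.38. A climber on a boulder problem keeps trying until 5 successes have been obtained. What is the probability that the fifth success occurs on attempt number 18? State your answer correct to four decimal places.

0.0377

Y = trial on which the fifth success occurs; negative binomial, r=5, p=0.38.
P(Y=18) = C(17,4) · p^5 · (1−p)^13
= 2380 · 0.0079235 · 0.0020003 = 0.037721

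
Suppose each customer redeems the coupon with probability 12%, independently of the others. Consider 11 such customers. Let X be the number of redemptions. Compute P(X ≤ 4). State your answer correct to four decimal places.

0.9939

X ~ Binomial(11, 0.12); P(X ≤ 4) = Σ C(11,k) p^k (1−p)^(11−k) over k:
  k=0: C(11,0)·0.12^0·0.88^11 = 0.245081
  k=1: C(11,1)·0.12^1·0.88^10 = 0.367621
  k=2: C(11,2)·0.12^2·0.88^9 = 0.250651
  k=3: C(11,3)·0.12^3·0.88^8 = 0.102539
  k=4: C(11,4)·0.12^4·0.88^7 = 0.027965
Total = 0.993857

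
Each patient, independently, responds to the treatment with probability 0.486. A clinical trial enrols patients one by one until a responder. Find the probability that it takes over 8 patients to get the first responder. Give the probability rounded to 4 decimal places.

0.0049

Y = number of patients to the first success; geometric, p = 0.486.
P(Y > 8) = P(first 8 all fail) = (1−p)^8 = 0.004872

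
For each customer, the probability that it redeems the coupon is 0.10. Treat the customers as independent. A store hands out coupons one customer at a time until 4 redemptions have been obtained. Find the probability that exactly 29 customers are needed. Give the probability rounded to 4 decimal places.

Y = trial on which the fourth success occurs; negative binomial, r=4, p=0.10.
P(Y=29) = C(28,3) · p^4 · (1−p)^25
= 3276 · 0.0001 · 0.07179 = 0.023518

0.0235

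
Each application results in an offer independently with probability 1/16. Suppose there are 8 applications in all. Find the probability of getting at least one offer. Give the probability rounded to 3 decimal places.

0.403

P(at least one) = 1 − P(none) = 1 − (1 − 0.0625)^8
= 1 − 0.59672 = 0.40328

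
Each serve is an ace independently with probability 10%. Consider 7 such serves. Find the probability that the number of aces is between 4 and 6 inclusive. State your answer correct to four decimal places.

0.0027

X ~ Binomial(7, 0.10); P(4 ≤ X ≤ 6) = Σ C(7,k) p^k (1−p)^(7−k) over k:
  k=4: C(7,4)·0.10^4·0.90^3 = 0.002551
  k=5: C(7,5)·0.10^5·0.90^2 = 0.000170
  k=6: C(7,6)·0.10^6·0.90^1 = 0.000006
Total = 0.002728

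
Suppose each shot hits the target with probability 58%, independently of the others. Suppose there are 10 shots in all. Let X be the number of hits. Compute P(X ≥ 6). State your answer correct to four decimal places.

X ~ Binomial(10, 0.58); P(X ≥ 6) = Σ C(10,k) p^k (1−p)^(10−k) over k:
  k=6: C(10,6)·0.58^6·0.42^4 = 0.248762
  k=7: C(10,7)·0.58^7·0.42^3 = 0.196302
  k=8: C(10,8)·0.58^8·0.42^2 = 0.101656
  k=9: C(10,9)·0.58^9·0.42^1 = 0.031196
  k=10: C(10,10)·0.58^10·0.42^0 = 0.004308
Total = 0.582225

0.5822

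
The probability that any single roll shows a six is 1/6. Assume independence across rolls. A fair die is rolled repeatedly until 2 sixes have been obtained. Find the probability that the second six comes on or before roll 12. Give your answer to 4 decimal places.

0.6187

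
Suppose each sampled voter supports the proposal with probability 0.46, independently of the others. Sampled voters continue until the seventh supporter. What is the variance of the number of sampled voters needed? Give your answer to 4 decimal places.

17.8639

Y = total sampled voters until the seventh success; negative binomial with r=7, p=0.46.
Var(Y) = r(1−p)/p² = 7·0.54 / 0.46² = 17.863894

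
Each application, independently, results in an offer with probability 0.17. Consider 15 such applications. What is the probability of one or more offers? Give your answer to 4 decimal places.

P(at least one) = 1 − P(none) = 1 − (1 − 0.17)^15
= 1 − 0.061118 = 0.938882

0.9389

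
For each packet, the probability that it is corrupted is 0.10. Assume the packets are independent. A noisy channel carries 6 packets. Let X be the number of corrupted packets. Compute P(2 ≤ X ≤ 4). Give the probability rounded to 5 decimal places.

X ~ Binomial(6, 0.10); P(2 ≤ X ≤ 4) = Σ C(6,k) p^k (1−p)^(6−k) over k:
  k=2: C(6,2)·0.10^2·0.90^4 = 0.0984150
  k=3: C(6,3)·0.10^3·0.90^3 = 0.0145800
  k=4: C(6,4)·0.10^4·0.90^2 = 0.0012150
Total = 0.1142100

0.11421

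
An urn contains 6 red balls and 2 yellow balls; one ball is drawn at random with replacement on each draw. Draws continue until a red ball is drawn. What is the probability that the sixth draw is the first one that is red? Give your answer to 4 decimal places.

Geometric (trials to first success), p = 0.75.
P(Y = 6) = (1−p)^5 · p = 0.00097656 · 0.75 = 0.000732

0.0007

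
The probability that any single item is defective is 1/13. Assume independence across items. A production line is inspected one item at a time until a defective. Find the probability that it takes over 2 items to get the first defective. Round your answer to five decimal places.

0.85207

Y = number of items to the first success; geometric, p = 0.076923.
P(Y > 2) = P(first 2 all fail) = (1−p)^2 = 0.8520710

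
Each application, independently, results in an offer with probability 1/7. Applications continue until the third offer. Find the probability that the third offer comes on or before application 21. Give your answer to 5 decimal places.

0.59416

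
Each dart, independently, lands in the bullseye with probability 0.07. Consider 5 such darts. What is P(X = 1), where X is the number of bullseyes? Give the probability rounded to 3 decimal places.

X ~ Binomial(n=5, p=0.07).
P(X=1) = C(5,1) · p^1 · (1−p)^4
= 5 · 0.07 · 0.74805 = 0.26182

0.262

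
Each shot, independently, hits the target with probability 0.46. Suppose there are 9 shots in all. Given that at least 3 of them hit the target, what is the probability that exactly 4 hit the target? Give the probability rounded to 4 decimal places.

X ~ Binomial(9, 0.46). Want P(X=4 | X≥3) = P(X=4) / P(X≥3).
P(X=4) = C(9,4)·0.46^4·0.54^5 = 0.259042
P(X≥3) = 1 − 0.003904 − 0.029933 − 0.101994 = 0.864169
Ratio = 0.259042 / 0.864169 = 0.299759

0.2998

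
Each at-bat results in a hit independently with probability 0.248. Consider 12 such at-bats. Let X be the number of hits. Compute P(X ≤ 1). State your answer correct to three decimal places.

X ~ Binomial(12, 0.248); P(X ≤ 1) = Σ C(12,k) p^k (1−p)^(12−k) over k:
  k=0: C(12,0)·0.248^0·0.752^12 = 0.03270
  k=1: C(12,1)·0.248^1·0.752^11 = 0.12943
Total = 0.16213

0.162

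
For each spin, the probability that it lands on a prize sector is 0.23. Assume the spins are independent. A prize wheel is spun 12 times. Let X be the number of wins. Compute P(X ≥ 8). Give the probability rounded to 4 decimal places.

X ~ Binomial(12, 0.23); P(X ≥ 8) = Σ C(12,k) p^k (1−p)^(12−k) over k:
  k=8: C(12,8)·0.23^8·0.77^4 = 0.001363
  k=9: C(12,9)·0.23^9·0.77^3 = 0.000181
  k=10: C(12,10)·0.23^10·0.77^2 = 0.000016
  k=11: C(12,11)·0.23^11·0.77^1 = 0.000001
  k=12: C(12,12)·0.23^12·0.77^0 = 0.000000
Total = 0.001561

0.0016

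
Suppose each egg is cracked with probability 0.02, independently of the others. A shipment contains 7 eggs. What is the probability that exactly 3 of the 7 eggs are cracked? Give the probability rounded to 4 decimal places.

0.0003

X ~ Binomial(n=7, p=0.02).
P(X=3) = C(7,3) · p^3 · (1−p)^4
= 35 · 8e-06 · 0.92237 = 0.000258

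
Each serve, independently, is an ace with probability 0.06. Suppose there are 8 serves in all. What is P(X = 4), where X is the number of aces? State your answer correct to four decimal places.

X ~ Binomial(n=8, p=0.06).
P(X=4) = C(8,4) · p^4 · (1−p)^4
= 70 · 1.296e-05 · 0.78075 = 0.000708

0.0007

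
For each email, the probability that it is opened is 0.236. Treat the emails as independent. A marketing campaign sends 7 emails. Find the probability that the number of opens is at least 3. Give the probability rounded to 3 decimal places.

X ~ Binomial(7, 0.236); P(X ≥ 3) = Σ C(7,k) p^k (1−p)^(7−k) over k:
  k=3: C(7,3)·0.236^3·0.764^4 = 0.15674
  k=4: C(7,4)·0.236^4·0.764^3 = 0.04842
  k=5: C(7,5)·0.236^5·0.764^2 = 0.00897
  k=6: C(7,6)·0.236^6·0.764^1 = 0.00092
  k=7: C(7,7)·0.236^7·0.764^0 = 0.00004
Total = 0.21509

0.215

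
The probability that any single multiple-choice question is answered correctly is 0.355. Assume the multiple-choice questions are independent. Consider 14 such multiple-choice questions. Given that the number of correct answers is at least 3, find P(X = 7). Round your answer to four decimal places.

X ~ Binomial(14, 0.355). Want P(X=7 | X≥3) = P(X=7) / P(X≥3).
P(X=7) = C(14,7)·0.355^7·0.645^7 = 0.113257
P(X≥3) = 1 − 0.002157 − 0.016620 − 0.059459 = 0.921764
Ratio = 0.113257 / 0.921764 = 0.122869

0.1229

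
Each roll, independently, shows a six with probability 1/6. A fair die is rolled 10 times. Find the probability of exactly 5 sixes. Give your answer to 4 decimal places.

X ~ Binomial(n=10, p=0.166667).
P(X=5) = C(10,5) · p^5 · (1−p)^5
= 252 · 0.0001286 · 0.40188 = 0.013024

0.0130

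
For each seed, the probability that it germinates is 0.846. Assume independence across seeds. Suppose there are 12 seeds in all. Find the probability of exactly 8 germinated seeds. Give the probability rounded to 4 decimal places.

0.0731

X ~ Binomial(n=12, p=0.846).
P(X=8) = C(12,8) · p^8 · (1−p)^4
= 495 · 0.2624 · 0.00056245 = 0.073055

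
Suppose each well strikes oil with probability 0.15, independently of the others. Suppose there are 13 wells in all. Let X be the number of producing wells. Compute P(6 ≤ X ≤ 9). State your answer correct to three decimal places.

X ~ Binomial(13, 0.15); P(6 ≤ X ≤ 9) = Σ C(13,k) p^k (1−p)^(13−k) over k:
  k=6: C(13,6)·0.15^6·0.85^7 = 0.00627
  k=7: C(13,7)·0.15^7·0.85^6 = 0.00111
  k=8: C(13,8)·0.15^8·0.85^5 = 0.00015
  k=9: C(13,9)·0.15^9·0.85^4 = 0.00001
Total = 0.00753

0.008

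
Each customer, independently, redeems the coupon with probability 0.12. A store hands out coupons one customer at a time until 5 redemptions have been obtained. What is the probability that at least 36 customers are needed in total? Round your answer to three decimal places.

0.588

Needing more than 35 customers ⇔ fewer than 5 successes in the first 35. With X ~ Binomial(35, 0.12), P(Y > 35) = P(X ≤ 4).
  k=0: C(35,0)·0.12^0·0.88^35 = 0.01140
  k=1: C(35,1)·0.12^1·0.88^34 = 0.05441
  k=2: C(35,2)·0.12^2·0.88^33 = 0.12613
  k=3: C(35,3)·0.12^3·0.88^32 = 0.18919
  k=4: C(35,4)·0.12^4·0.88^31 = 0.20639
P(X ≤ 4) = 0.58751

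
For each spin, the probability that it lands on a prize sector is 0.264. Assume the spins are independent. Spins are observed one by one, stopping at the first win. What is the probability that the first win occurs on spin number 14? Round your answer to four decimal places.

Geometric (trials to first success), p = 0.264.
P(Y = 14) = (1−p)^13 · p = 0.018596 · 0.264 = 0.004909

0.0049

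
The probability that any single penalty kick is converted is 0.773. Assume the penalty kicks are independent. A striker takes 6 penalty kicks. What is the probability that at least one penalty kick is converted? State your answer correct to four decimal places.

0.9999

P(at least one) = 1 − P(none) = 1 − (1 − 0.773)^6
= 1 − 0.000137 = 0.999863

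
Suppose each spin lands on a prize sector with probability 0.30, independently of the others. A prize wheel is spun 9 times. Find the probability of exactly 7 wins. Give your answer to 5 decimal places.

0.00386

X ~ Binomial(n=9, p=0.30).
P(X=7) = C(9,7) · p^7 · (1−p)^2
= 36 · 0.0002187 · 0.49 = 0.0038579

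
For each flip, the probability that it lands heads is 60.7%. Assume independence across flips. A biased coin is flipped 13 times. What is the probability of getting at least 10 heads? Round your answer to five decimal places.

0.18183

X ~ Binomial(13, 0.607); P(X ≥ 10) = Σ C(13,k) p^k (1−p)^(13−k) over k:
  k=10: C(13,10)·0.607^10·0.393^3 = 0.1178774
  k=11: C(13,11)·0.607^11·0.393^2 = 0.0496541
  k=12: C(13,12)·0.607^12·0.393^1 = 0.0127820
  k=13: C(13,13)·0.607^13·0.393^0 = 0.0015186
Total = 0.1818322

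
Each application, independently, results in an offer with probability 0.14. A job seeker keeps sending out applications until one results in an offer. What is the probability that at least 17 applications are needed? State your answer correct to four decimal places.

0.0895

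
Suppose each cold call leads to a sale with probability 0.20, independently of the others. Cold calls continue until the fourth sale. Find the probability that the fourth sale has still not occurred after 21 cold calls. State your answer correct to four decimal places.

Needing more than 21 cold calls ⇔ fewer than 4 successes in the first 21. With X ~ Binomial(21, 0.20), P(Y > 21) = P(X ≤ 3).
  k=0: C(21,0)·0.20^0·0.80^21 = 0.009223
  k=1: C(21,1)·0.20^1·0.80^20 = 0.048423
  k=2: C(21,2)·0.20^2·0.80^19 = 0.121057
  k=3: C(21,3)·0.20^3·0.80^18 = 0.191673
P(X ≤ 3) = 0.370376

0.3704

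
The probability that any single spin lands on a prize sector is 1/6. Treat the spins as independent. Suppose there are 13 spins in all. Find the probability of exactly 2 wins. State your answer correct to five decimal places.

X ~ Binomial(n=13, p=0.166667).
P(X=2) = C(13,2) · p^2 · (1−p)^11
= 78 · 0.027778 · 0.13459 = 0.2916073

0.29161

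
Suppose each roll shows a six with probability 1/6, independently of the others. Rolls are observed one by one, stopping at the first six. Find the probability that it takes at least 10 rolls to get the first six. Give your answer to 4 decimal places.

0.1938

Y = number of rolls to the first success; geometric, p = 0.166667.
P(Y > 9) = P(first 9 all fail) = (1−p)^9 = 0.193807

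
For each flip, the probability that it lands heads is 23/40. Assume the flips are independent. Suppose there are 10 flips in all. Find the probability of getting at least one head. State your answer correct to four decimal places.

0.9998

P(at least one) = 1 − P(none) = 1 − (1 − 0.575)^10
= 1 − 0.000192 = 0.999808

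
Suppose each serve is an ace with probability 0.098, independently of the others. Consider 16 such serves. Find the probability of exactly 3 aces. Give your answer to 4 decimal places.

X ~ Binomial(n=16, p=0.098).
P(X=3) = C(16,3) · p^3 · (1−p)^13
= 560 · 0.00094119 · 0.26163 = 0.137896

0.1379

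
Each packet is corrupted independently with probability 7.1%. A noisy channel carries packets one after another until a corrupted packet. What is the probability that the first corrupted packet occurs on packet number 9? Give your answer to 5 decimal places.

Geometric (trials to first success), p = 0.071.
P(Y = 9) = (1−p)^8 · p = 0.55479 · 0.071 = 0.0393898

0.03939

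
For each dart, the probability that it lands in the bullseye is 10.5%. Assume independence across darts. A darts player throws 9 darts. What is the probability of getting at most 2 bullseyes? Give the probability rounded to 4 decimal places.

0.9401

X ~ Binomial(9, 0.105); P(X ≤ 2) = Σ C(9,k) p^k (1−p)^(9−k) over k:
  k=0: C(9,0)·0.105^0·0.895^9 = 0.368474
  k=1: C(9,1)·0.105^1·0.895^8 = 0.389060
  k=2: C(9,2)·0.105^2·0.895^7 = 0.182575
Total = 0.940109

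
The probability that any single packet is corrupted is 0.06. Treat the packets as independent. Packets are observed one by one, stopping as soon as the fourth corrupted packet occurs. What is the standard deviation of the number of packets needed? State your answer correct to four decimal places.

Y = total packets until the fourth success; negative binomial with r=4, p=0.06.
SD(Y) = √[r(1−p)/p²] = √(1044.444444) = 32.317866

32.3179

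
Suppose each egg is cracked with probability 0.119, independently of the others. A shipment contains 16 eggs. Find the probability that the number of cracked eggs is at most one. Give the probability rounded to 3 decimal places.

X ~ Binomial(16, 0.119); P(X ≤ 1) = Σ C(16,k) p^k (1−p)^(16−k) over k:
  k=0: C(16,0)·0.119^0·0.881^16 = 0.13171
  k=1: C(16,1)·0.119^1·0.881^15 = 0.28465
Total = 0.41636

0.416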